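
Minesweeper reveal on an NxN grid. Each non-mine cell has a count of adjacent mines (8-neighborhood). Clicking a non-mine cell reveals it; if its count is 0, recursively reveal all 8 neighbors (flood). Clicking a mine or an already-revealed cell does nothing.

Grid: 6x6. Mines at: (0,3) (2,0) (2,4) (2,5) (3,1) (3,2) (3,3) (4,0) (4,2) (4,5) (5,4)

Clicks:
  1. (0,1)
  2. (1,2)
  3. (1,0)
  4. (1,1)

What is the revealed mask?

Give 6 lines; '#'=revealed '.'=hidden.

Answer: ###...
###...
......
......
......
......

Derivation:
Click 1 (0,1) count=0: revealed 6 new [(0,0) (0,1) (0,2) (1,0) (1,1) (1,2)] -> total=6
Click 2 (1,2) count=1: revealed 0 new [(none)] -> total=6
Click 3 (1,0) count=1: revealed 0 new [(none)] -> total=6
Click 4 (1,1) count=1: revealed 0 new [(none)] -> total=6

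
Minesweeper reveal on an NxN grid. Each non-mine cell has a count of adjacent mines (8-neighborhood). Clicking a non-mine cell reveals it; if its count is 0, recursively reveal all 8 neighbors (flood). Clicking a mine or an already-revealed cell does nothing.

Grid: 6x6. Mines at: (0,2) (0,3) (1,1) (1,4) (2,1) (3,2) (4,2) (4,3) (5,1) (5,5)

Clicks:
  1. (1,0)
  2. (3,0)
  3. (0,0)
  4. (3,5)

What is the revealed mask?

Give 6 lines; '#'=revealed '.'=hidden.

Click 1 (1,0) count=2: revealed 1 new [(1,0)] -> total=1
Click 2 (3,0) count=1: revealed 1 new [(3,0)] -> total=2
Click 3 (0,0) count=1: revealed 1 new [(0,0)] -> total=3
Click 4 (3,5) count=0: revealed 6 new [(2,4) (2,5) (3,4) (3,5) (4,4) (4,5)] -> total=9

Answer: #.....
#.....
....##
#...##
....##
......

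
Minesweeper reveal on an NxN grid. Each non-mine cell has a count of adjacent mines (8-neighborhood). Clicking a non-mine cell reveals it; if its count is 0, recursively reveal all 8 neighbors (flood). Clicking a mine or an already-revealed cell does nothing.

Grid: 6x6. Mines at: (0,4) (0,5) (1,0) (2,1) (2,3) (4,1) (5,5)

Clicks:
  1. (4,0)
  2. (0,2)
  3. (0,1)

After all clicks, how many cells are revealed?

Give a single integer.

Click 1 (4,0) count=1: revealed 1 new [(4,0)] -> total=1
Click 2 (0,2) count=0: revealed 6 new [(0,1) (0,2) (0,3) (1,1) (1,2) (1,3)] -> total=7
Click 3 (0,1) count=1: revealed 0 new [(none)] -> total=7

Answer: 7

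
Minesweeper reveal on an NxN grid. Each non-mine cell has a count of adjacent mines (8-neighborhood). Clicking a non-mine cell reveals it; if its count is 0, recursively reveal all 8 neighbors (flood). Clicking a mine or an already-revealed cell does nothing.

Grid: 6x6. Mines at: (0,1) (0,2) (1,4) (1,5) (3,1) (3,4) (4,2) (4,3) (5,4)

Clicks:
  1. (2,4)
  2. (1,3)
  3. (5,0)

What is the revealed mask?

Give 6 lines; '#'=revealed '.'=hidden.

Answer: ......
...#..
....#.
......
##....
##....

Derivation:
Click 1 (2,4) count=3: revealed 1 new [(2,4)] -> total=1
Click 2 (1,3) count=2: revealed 1 new [(1,3)] -> total=2
Click 3 (5,0) count=0: revealed 4 new [(4,0) (4,1) (5,0) (5,1)] -> total=6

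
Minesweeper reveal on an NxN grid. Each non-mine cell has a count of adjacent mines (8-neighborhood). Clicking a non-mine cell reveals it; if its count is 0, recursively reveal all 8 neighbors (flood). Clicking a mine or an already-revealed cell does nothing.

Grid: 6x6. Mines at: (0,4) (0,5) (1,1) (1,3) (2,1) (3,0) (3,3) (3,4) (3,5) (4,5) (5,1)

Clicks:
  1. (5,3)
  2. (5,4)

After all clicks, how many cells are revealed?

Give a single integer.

Click 1 (5,3) count=0: revealed 6 new [(4,2) (4,3) (4,4) (5,2) (5,3) (5,4)] -> total=6
Click 2 (5,4) count=1: revealed 0 new [(none)] -> total=6

Answer: 6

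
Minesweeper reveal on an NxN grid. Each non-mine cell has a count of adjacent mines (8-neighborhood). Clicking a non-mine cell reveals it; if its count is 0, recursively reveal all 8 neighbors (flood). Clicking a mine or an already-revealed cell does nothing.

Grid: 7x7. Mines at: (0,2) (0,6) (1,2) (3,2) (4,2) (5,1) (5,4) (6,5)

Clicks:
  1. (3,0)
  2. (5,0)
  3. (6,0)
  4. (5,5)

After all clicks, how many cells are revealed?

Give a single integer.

Answer: 13

Derivation:
Click 1 (3,0) count=0: revealed 10 new [(0,0) (0,1) (1,0) (1,1) (2,0) (2,1) (3,0) (3,1) (4,0) (4,1)] -> total=10
Click 2 (5,0) count=1: revealed 1 new [(5,0)] -> total=11
Click 3 (6,0) count=1: revealed 1 new [(6,0)] -> total=12
Click 4 (5,5) count=2: revealed 1 new [(5,5)] -> total=13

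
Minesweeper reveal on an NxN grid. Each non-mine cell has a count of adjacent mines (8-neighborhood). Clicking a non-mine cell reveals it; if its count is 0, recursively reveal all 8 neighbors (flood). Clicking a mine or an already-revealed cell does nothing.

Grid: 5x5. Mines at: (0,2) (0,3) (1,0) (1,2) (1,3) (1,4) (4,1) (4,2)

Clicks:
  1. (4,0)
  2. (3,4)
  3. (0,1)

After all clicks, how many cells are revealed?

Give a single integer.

Answer: 8

Derivation:
Click 1 (4,0) count=1: revealed 1 new [(4,0)] -> total=1
Click 2 (3,4) count=0: revealed 6 new [(2,3) (2,4) (3,3) (3,4) (4,3) (4,4)] -> total=7
Click 3 (0,1) count=3: revealed 1 new [(0,1)] -> total=8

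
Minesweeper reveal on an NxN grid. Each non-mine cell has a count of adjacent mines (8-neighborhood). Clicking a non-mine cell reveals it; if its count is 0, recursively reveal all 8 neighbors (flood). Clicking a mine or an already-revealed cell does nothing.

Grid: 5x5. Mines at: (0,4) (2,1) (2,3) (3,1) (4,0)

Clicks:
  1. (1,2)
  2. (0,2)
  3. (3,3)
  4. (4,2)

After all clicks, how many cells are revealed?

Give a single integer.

Click 1 (1,2) count=2: revealed 1 new [(1,2)] -> total=1
Click 2 (0,2) count=0: revealed 7 new [(0,0) (0,1) (0,2) (0,3) (1,0) (1,1) (1,3)] -> total=8
Click 3 (3,3) count=1: revealed 1 new [(3,3)] -> total=9
Click 4 (4,2) count=1: revealed 1 new [(4,2)] -> total=10

Answer: 10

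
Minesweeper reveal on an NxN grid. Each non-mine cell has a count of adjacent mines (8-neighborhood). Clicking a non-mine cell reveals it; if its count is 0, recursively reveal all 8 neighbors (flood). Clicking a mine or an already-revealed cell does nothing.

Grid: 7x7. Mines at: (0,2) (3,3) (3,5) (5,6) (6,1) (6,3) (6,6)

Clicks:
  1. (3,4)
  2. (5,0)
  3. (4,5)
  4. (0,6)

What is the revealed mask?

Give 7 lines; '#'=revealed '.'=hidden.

Click 1 (3,4) count=2: revealed 1 new [(3,4)] -> total=1
Click 2 (5,0) count=1: revealed 1 new [(5,0)] -> total=2
Click 3 (4,5) count=2: revealed 1 new [(4,5)] -> total=3
Click 4 (0,6) count=0: revealed 12 new [(0,3) (0,4) (0,5) (0,6) (1,3) (1,4) (1,5) (1,6) (2,3) (2,4) (2,5) (2,6)] -> total=15

Answer: ...####
...####
...####
....#..
.....#.
#......
.......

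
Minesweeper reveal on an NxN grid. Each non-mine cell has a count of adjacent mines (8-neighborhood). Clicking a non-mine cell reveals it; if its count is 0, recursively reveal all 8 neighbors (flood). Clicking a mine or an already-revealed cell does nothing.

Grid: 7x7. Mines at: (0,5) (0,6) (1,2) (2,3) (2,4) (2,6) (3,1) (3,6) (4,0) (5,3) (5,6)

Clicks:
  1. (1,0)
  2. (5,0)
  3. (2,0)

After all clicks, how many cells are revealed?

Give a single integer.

Click 1 (1,0) count=0: revealed 6 new [(0,0) (0,1) (1,0) (1,1) (2,0) (2,1)] -> total=6
Click 2 (5,0) count=1: revealed 1 new [(5,0)] -> total=7
Click 3 (2,0) count=1: revealed 0 new [(none)] -> total=7

Answer: 7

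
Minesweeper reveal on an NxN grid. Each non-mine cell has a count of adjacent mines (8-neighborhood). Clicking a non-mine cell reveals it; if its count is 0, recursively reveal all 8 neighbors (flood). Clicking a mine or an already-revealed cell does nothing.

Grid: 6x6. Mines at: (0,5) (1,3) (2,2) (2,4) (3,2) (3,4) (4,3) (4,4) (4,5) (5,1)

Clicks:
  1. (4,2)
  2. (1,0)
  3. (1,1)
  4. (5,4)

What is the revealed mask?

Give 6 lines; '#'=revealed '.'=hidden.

Answer: ###...
###...
##....
##....
###...
....#.

Derivation:
Click 1 (4,2) count=3: revealed 1 new [(4,2)] -> total=1
Click 2 (1,0) count=0: revealed 12 new [(0,0) (0,1) (0,2) (1,0) (1,1) (1,2) (2,0) (2,1) (3,0) (3,1) (4,0) (4,1)] -> total=13
Click 3 (1,1) count=1: revealed 0 new [(none)] -> total=13
Click 4 (5,4) count=3: revealed 1 new [(5,4)] -> total=14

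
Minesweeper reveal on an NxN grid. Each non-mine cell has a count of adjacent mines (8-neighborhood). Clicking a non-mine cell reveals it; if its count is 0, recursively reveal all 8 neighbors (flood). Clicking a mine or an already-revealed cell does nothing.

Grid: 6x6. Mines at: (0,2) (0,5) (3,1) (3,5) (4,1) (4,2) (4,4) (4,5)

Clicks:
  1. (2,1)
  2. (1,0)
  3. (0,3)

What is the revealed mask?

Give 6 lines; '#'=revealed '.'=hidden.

Answer: ##.#..
##....
##....
......
......
......

Derivation:
Click 1 (2,1) count=1: revealed 1 new [(2,1)] -> total=1
Click 2 (1,0) count=0: revealed 5 new [(0,0) (0,1) (1,0) (1,1) (2,0)] -> total=6
Click 3 (0,3) count=1: revealed 1 new [(0,3)] -> total=7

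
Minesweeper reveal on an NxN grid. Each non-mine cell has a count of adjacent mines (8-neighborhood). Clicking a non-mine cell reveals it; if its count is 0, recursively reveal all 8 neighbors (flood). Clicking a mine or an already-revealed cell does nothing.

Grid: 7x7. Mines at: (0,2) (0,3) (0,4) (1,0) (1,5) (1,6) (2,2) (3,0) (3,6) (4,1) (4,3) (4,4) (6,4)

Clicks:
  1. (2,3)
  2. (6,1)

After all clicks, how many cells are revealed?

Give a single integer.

Answer: 9

Derivation:
Click 1 (2,3) count=1: revealed 1 new [(2,3)] -> total=1
Click 2 (6,1) count=0: revealed 8 new [(5,0) (5,1) (5,2) (5,3) (6,0) (6,1) (6,2) (6,3)] -> total=9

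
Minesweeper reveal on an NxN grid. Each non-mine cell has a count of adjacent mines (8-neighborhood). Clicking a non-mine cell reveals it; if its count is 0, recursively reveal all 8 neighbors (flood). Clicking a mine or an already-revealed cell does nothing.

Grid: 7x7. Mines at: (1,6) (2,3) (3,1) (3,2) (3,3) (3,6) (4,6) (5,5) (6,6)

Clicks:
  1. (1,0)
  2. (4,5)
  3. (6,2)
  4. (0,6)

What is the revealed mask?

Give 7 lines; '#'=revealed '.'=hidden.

Answer: #######
######.
###....
.......
######.
#####..
#####..

Derivation:
Click 1 (1,0) count=0: revealed 15 new [(0,0) (0,1) (0,2) (0,3) (0,4) (0,5) (1,0) (1,1) (1,2) (1,3) (1,4) (1,5) (2,0) (2,1) (2,2)] -> total=15
Click 2 (4,5) count=3: revealed 1 new [(4,5)] -> total=16
Click 3 (6,2) count=0: revealed 15 new [(4,0) (4,1) (4,2) (4,3) (4,4) (5,0) (5,1) (5,2) (5,3) (5,4) (6,0) (6,1) (6,2) (6,3) (6,4)] -> total=31
Click 4 (0,6) count=1: revealed 1 new [(0,6)] -> total=32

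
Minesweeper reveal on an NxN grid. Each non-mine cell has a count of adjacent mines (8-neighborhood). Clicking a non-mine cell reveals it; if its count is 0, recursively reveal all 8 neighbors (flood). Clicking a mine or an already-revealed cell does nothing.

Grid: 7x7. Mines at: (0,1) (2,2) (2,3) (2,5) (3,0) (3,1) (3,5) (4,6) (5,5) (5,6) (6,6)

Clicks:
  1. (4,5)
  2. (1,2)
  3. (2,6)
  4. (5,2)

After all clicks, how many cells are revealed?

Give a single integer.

Click 1 (4,5) count=4: revealed 1 new [(4,5)] -> total=1
Click 2 (1,2) count=3: revealed 1 new [(1,2)] -> total=2
Click 3 (2,6) count=2: revealed 1 new [(2,6)] -> total=3
Click 4 (5,2) count=0: revealed 18 new [(3,2) (3,3) (3,4) (4,0) (4,1) (4,2) (4,3) (4,4) (5,0) (5,1) (5,2) (5,3) (5,4) (6,0) (6,1) (6,2) (6,3) (6,4)] -> total=21

Answer: 21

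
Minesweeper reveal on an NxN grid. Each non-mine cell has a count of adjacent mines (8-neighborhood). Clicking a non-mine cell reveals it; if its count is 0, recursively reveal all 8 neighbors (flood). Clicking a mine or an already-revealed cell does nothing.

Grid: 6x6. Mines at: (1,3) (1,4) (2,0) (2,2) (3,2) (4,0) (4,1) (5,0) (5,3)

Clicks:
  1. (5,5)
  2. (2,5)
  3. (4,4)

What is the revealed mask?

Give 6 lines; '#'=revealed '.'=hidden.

Answer: ......
......
...###
...###
...###
....##

Derivation:
Click 1 (5,5) count=0: revealed 11 new [(2,3) (2,4) (2,5) (3,3) (3,4) (3,5) (4,3) (4,4) (4,5) (5,4) (5,5)] -> total=11
Click 2 (2,5) count=1: revealed 0 new [(none)] -> total=11
Click 3 (4,4) count=1: revealed 0 new [(none)] -> total=11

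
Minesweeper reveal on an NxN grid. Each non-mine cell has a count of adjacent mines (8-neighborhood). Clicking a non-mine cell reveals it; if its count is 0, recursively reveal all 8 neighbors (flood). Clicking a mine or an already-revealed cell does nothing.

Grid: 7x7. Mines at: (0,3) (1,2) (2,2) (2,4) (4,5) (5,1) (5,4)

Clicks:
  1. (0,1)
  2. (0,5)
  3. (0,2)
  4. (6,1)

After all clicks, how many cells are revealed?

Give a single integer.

Answer: 13

Derivation:
Click 1 (0,1) count=1: revealed 1 new [(0,1)] -> total=1
Click 2 (0,5) count=0: revealed 10 new [(0,4) (0,5) (0,6) (1,4) (1,5) (1,6) (2,5) (2,6) (3,5) (3,6)] -> total=11
Click 3 (0,2) count=2: revealed 1 new [(0,2)] -> total=12
Click 4 (6,1) count=1: revealed 1 new [(6,1)] -> total=13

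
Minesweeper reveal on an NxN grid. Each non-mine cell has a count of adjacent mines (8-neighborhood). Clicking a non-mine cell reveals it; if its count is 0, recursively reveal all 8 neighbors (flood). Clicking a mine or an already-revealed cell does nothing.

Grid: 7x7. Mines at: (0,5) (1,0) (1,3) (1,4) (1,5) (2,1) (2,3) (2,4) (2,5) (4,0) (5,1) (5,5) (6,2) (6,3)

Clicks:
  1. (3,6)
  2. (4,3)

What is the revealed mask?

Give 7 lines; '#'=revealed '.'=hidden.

Click 1 (3,6) count=1: revealed 1 new [(3,6)] -> total=1
Click 2 (4,3) count=0: revealed 9 new [(3,2) (3,3) (3,4) (4,2) (4,3) (4,4) (5,2) (5,3) (5,4)] -> total=10

Answer: .......
.......
.......
..###.#
..###..
..###..
.......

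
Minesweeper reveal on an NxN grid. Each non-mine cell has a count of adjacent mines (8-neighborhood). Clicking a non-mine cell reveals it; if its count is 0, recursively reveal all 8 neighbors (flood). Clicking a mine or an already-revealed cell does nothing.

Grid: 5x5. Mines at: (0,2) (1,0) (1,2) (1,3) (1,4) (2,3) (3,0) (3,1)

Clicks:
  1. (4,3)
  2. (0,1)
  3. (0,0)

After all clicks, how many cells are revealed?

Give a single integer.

Answer: 8

Derivation:
Click 1 (4,3) count=0: revealed 6 new [(3,2) (3,3) (3,4) (4,2) (4,3) (4,4)] -> total=6
Click 2 (0,1) count=3: revealed 1 new [(0,1)] -> total=7
Click 3 (0,0) count=1: revealed 1 new [(0,0)] -> total=8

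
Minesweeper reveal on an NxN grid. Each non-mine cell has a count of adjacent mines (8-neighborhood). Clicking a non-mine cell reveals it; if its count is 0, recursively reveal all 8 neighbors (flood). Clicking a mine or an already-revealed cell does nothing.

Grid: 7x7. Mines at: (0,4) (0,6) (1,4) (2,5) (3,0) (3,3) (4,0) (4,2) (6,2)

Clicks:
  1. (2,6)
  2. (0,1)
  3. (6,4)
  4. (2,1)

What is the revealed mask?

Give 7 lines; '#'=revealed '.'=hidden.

Click 1 (2,6) count=1: revealed 1 new [(2,6)] -> total=1
Click 2 (0,1) count=0: revealed 12 new [(0,0) (0,1) (0,2) (0,3) (1,0) (1,1) (1,2) (1,3) (2,0) (2,1) (2,2) (2,3)] -> total=13
Click 3 (6,4) count=0: revealed 15 new [(3,4) (3,5) (3,6) (4,3) (4,4) (4,5) (4,6) (5,3) (5,4) (5,5) (5,6) (6,3) (6,4) (6,5) (6,6)] -> total=28
Click 4 (2,1) count=1: revealed 0 new [(none)] -> total=28

Answer: ####...
####...
####..#
....###
...####
...####
...####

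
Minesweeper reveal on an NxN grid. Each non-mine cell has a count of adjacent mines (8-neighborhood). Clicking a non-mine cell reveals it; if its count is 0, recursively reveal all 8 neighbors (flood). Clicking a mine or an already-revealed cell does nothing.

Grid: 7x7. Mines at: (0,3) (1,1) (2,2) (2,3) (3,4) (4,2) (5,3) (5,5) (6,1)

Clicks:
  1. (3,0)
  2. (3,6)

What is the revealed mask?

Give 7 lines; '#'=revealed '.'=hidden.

Click 1 (3,0) count=0: revealed 8 new [(2,0) (2,1) (3,0) (3,1) (4,0) (4,1) (5,0) (5,1)] -> total=8
Click 2 (3,6) count=0: revealed 13 new [(0,4) (0,5) (0,6) (1,4) (1,5) (1,6) (2,4) (2,5) (2,6) (3,5) (3,6) (4,5) (4,6)] -> total=21

Answer: ....###
....###
##..###
##...##
##...##
##.....
.......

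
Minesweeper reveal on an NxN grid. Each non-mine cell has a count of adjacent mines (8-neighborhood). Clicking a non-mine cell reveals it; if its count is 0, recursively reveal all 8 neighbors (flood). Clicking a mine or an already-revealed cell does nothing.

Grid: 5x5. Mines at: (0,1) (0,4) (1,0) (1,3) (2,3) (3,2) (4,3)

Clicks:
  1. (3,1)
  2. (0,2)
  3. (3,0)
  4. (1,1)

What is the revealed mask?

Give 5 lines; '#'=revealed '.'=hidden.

Answer: ..#..
.#...
##...
##...
##...

Derivation:
Click 1 (3,1) count=1: revealed 1 new [(3,1)] -> total=1
Click 2 (0,2) count=2: revealed 1 new [(0,2)] -> total=2
Click 3 (3,0) count=0: revealed 5 new [(2,0) (2,1) (3,0) (4,0) (4,1)] -> total=7
Click 4 (1,1) count=2: revealed 1 new [(1,1)] -> total=8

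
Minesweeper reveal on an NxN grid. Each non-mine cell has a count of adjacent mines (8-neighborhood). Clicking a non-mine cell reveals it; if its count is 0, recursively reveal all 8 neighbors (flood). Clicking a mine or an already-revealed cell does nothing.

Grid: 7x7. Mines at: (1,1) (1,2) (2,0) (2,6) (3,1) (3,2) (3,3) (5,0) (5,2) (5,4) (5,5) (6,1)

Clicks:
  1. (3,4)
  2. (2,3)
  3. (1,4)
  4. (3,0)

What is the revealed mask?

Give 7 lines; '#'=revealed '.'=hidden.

Answer: ...####
...####
...###.
#...#..
.......
.......
.......

Derivation:
Click 1 (3,4) count=1: revealed 1 new [(3,4)] -> total=1
Click 2 (2,3) count=3: revealed 1 new [(2,3)] -> total=2
Click 3 (1,4) count=0: revealed 10 new [(0,3) (0,4) (0,5) (0,6) (1,3) (1,4) (1,5) (1,6) (2,4) (2,5)] -> total=12
Click 4 (3,0) count=2: revealed 1 new [(3,0)] -> total=13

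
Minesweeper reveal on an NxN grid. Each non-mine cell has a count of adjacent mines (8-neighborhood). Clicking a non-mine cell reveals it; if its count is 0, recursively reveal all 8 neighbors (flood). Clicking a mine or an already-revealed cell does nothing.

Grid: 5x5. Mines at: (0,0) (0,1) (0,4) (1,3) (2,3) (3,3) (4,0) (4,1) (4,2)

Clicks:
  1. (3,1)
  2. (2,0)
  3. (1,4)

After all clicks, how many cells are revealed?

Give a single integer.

Answer: 10

Derivation:
Click 1 (3,1) count=3: revealed 1 new [(3,1)] -> total=1
Click 2 (2,0) count=0: revealed 8 new [(1,0) (1,1) (1,2) (2,0) (2,1) (2,2) (3,0) (3,2)] -> total=9
Click 3 (1,4) count=3: revealed 1 new [(1,4)] -> total=10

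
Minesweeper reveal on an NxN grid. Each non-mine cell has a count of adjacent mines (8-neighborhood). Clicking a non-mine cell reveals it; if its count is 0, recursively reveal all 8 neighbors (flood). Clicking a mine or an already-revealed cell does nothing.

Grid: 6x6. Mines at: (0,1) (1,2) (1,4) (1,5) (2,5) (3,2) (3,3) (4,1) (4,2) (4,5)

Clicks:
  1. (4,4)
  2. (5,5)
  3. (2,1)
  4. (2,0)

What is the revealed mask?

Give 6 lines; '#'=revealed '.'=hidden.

Click 1 (4,4) count=2: revealed 1 new [(4,4)] -> total=1
Click 2 (5,5) count=1: revealed 1 new [(5,5)] -> total=2
Click 3 (2,1) count=2: revealed 1 new [(2,1)] -> total=3
Click 4 (2,0) count=0: revealed 5 new [(1,0) (1,1) (2,0) (3,0) (3,1)] -> total=8

Answer: ......
##....
##....
##....
....#.
.....#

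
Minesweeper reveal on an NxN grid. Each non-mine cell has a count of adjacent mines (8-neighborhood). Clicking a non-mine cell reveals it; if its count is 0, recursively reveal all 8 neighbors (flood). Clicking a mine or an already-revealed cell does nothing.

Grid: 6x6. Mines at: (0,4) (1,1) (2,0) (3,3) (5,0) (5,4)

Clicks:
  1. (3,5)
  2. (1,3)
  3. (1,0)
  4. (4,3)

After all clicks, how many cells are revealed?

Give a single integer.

Answer: 11

Derivation:
Click 1 (3,5) count=0: revealed 8 new [(1,4) (1,5) (2,4) (2,5) (3,4) (3,5) (4,4) (4,5)] -> total=8
Click 2 (1,3) count=1: revealed 1 new [(1,3)] -> total=9
Click 3 (1,0) count=2: revealed 1 new [(1,0)] -> total=10
Click 4 (4,3) count=2: revealed 1 new [(4,3)] -> total=11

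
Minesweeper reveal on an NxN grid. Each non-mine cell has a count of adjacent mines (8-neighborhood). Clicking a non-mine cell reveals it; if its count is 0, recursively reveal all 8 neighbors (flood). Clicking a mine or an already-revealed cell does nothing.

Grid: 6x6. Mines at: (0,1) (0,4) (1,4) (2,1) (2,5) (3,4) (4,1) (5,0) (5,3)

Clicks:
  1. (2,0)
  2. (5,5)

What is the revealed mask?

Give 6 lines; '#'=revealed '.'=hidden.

Answer: ......
......
#.....
......
....##
....##

Derivation:
Click 1 (2,0) count=1: revealed 1 new [(2,0)] -> total=1
Click 2 (5,5) count=0: revealed 4 new [(4,4) (4,5) (5,4) (5,5)] -> total=5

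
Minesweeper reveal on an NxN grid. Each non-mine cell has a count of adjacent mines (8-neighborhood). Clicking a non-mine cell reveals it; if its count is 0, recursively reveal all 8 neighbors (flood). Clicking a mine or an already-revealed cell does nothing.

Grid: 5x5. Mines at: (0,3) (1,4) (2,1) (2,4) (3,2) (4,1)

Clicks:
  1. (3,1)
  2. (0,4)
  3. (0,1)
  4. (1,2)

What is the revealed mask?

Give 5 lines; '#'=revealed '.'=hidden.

Click 1 (3,1) count=3: revealed 1 new [(3,1)] -> total=1
Click 2 (0,4) count=2: revealed 1 new [(0,4)] -> total=2
Click 3 (0,1) count=0: revealed 6 new [(0,0) (0,1) (0,2) (1,0) (1,1) (1,2)] -> total=8
Click 4 (1,2) count=2: revealed 0 new [(none)] -> total=8

Answer: ###.#
###..
.....
.#...
.....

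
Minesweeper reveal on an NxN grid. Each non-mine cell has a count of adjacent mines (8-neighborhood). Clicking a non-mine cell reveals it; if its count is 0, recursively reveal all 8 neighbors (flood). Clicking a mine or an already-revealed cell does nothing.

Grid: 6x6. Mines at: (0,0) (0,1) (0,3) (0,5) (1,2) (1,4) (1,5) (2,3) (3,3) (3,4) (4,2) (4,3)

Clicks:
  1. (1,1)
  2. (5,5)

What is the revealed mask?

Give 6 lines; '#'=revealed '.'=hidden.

Click 1 (1,1) count=3: revealed 1 new [(1,1)] -> total=1
Click 2 (5,5) count=0: revealed 4 new [(4,4) (4,5) (5,4) (5,5)] -> total=5

Answer: ......
.#....
......
......
....##
....##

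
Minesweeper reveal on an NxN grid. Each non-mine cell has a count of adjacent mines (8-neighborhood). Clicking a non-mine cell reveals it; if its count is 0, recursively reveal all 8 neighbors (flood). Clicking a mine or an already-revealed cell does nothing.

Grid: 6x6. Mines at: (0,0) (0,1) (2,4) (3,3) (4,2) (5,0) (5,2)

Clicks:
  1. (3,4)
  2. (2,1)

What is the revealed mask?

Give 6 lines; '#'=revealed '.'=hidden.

Answer: ......
###...
###...
###.#.
##....
......

Derivation:
Click 1 (3,4) count=2: revealed 1 new [(3,4)] -> total=1
Click 2 (2,1) count=0: revealed 11 new [(1,0) (1,1) (1,2) (2,0) (2,1) (2,2) (3,0) (3,1) (3,2) (4,0) (4,1)] -> total=12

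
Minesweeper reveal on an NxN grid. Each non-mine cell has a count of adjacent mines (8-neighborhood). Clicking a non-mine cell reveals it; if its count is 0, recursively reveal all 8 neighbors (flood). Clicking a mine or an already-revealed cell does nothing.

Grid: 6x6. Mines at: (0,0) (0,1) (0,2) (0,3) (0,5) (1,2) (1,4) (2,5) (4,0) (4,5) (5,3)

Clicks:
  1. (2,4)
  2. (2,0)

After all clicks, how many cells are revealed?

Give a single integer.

Click 1 (2,4) count=2: revealed 1 new [(2,4)] -> total=1
Click 2 (2,0) count=0: revealed 6 new [(1,0) (1,1) (2,0) (2,1) (3,0) (3,1)] -> total=7

Answer: 7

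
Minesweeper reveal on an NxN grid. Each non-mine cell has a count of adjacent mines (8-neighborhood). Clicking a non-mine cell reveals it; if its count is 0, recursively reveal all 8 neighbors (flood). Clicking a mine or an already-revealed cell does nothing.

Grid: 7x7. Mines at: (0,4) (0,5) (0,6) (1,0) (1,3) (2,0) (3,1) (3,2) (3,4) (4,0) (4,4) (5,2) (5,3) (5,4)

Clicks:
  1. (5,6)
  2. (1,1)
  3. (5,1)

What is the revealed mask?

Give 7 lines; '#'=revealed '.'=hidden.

Answer: .......
.#...##
.....##
.....##
.....##
.#...##
.....##

Derivation:
Click 1 (5,6) count=0: revealed 12 new [(1,5) (1,6) (2,5) (2,6) (3,5) (3,6) (4,5) (4,6) (5,5) (5,6) (6,5) (6,6)] -> total=12
Click 2 (1,1) count=2: revealed 1 new [(1,1)] -> total=13
Click 3 (5,1) count=2: revealed 1 new [(5,1)] -> total=14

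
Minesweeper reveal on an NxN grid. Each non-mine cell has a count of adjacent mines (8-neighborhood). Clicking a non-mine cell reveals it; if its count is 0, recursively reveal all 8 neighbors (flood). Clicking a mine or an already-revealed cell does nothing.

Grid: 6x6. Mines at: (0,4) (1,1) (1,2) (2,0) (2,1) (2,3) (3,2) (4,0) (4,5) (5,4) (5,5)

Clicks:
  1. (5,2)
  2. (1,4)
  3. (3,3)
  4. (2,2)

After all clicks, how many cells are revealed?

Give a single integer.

Click 1 (5,2) count=0: revealed 6 new [(4,1) (4,2) (4,3) (5,1) (5,2) (5,3)] -> total=6
Click 2 (1,4) count=2: revealed 1 new [(1,4)] -> total=7
Click 3 (3,3) count=2: revealed 1 new [(3,3)] -> total=8
Click 4 (2,2) count=5: revealed 1 new [(2,2)] -> total=9

Answer: 9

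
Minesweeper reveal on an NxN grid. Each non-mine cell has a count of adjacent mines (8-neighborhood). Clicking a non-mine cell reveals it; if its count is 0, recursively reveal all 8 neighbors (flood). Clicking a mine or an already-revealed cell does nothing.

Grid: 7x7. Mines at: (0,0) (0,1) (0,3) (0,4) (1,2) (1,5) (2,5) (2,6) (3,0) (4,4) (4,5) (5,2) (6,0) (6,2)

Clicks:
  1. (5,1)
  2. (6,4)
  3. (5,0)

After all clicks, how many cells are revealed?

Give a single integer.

Click 1 (5,1) count=3: revealed 1 new [(5,1)] -> total=1
Click 2 (6,4) count=0: revealed 8 new [(5,3) (5,4) (5,5) (5,6) (6,3) (6,4) (6,5) (6,6)] -> total=9
Click 3 (5,0) count=1: revealed 1 new [(5,0)] -> total=10

Answer: 10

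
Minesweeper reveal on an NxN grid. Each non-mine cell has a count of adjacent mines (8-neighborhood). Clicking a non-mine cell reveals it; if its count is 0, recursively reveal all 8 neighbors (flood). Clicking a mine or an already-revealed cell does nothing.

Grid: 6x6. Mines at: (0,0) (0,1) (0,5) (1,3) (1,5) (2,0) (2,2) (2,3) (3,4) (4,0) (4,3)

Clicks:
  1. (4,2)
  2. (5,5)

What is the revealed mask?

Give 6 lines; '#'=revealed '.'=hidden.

Click 1 (4,2) count=1: revealed 1 new [(4,2)] -> total=1
Click 2 (5,5) count=0: revealed 4 new [(4,4) (4,5) (5,4) (5,5)] -> total=5

Answer: ......
......
......
......
..#.##
....##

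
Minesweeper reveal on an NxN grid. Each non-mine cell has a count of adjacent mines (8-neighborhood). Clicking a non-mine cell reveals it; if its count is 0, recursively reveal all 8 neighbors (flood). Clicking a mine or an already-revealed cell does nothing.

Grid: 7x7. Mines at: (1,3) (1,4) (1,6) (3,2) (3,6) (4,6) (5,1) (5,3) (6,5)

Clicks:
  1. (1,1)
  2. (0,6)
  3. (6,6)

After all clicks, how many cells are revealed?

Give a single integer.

Click 1 (1,1) count=0: revealed 13 new [(0,0) (0,1) (0,2) (1,0) (1,1) (1,2) (2,0) (2,1) (2,2) (3,0) (3,1) (4,0) (4,1)] -> total=13
Click 2 (0,6) count=1: revealed 1 new [(0,6)] -> total=14
Click 3 (6,6) count=1: revealed 1 new [(6,6)] -> total=15

Answer: 15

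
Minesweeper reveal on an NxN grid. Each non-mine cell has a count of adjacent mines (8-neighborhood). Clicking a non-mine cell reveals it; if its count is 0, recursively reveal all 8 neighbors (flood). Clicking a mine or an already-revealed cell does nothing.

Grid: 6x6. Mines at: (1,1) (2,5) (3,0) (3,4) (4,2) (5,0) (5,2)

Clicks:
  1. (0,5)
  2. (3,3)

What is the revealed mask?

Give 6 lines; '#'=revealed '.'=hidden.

Answer: ..####
..####
..###.
...#..
......
......

Derivation:
Click 1 (0,5) count=0: revealed 11 new [(0,2) (0,3) (0,4) (0,5) (1,2) (1,3) (1,4) (1,5) (2,2) (2,3) (2,4)] -> total=11
Click 2 (3,3) count=2: revealed 1 new [(3,3)] -> total=12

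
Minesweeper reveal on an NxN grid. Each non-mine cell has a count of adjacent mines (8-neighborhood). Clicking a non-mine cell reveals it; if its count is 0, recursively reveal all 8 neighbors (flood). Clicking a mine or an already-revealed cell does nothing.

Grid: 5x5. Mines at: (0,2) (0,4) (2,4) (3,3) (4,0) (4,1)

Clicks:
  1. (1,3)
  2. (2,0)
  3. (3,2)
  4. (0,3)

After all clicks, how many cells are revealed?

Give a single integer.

Answer: 13

Derivation:
Click 1 (1,3) count=3: revealed 1 new [(1,3)] -> total=1
Click 2 (2,0) count=0: revealed 11 new [(0,0) (0,1) (1,0) (1,1) (1,2) (2,0) (2,1) (2,2) (3,0) (3,1) (3,2)] -> total=12
Click 3 (3,2) count=2: revealed 0 new [(none)] -> total=12
Click 4 (0,3) count=2: revealed 1 new [(0,3)] -> total=13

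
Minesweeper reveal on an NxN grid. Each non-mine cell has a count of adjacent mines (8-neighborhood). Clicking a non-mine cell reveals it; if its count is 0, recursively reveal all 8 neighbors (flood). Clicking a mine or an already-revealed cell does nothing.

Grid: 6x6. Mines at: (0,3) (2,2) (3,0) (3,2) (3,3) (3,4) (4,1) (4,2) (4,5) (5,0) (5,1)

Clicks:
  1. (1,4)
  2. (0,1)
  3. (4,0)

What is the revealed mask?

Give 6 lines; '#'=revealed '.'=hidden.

Answer: ###...
###.#.
##....
......
#.....
......

Derivation:
Click 1 (1,4) count=1: revealed 1 new [(1,4)] -> total=1
Click 2 (0,1) count=0: revealed 8 new [(0,0) (0,1) (0,2) (1,0) (1,1) (1,2) (2,0) (2,1)] -> total=9
Click 3 (4,0) count=4: revealed 1 new [(4,0)] -> total=10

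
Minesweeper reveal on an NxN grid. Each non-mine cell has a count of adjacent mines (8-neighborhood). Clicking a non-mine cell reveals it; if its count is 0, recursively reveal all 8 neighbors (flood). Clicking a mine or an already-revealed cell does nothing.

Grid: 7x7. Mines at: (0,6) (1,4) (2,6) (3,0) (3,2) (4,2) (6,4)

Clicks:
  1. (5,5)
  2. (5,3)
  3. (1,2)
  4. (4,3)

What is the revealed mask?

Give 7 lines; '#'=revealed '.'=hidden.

Answer: ####...
####...
####...
.......
...#...
...#.#.
.......

Derivation:
Click 1 (5,5) count=1: revealed 1 new [(5,5)] -> total=1
Click 2 (5,3) count=2: revealed 1 new [(5,3)] -> total=2
Click 3 (1,2) count=0: revealed 12 new [(0,0) (0,1) (0,2) (0,3) (1,0) (1,1) (1,2) (1,3) (2,0) (2,1) (2,2) (2,3)] -> total=14
Click 4 (4,3) count=2: revealed 1 new [(4,3)] -> total=15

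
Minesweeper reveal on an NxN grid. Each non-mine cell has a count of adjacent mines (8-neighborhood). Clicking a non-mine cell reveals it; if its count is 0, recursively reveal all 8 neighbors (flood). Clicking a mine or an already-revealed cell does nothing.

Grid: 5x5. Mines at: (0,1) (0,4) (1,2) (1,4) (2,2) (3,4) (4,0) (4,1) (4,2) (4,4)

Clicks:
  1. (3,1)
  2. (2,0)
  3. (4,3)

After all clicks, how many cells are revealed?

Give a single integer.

Answer: 7

Derivation:
Click 1 (3,1) count=4: revealed 1 new [(3,1)] -> total=1
Click 2 (2,0) count=0: revealed 5 new [(1,0) (1,1) (2,0) (2,1) (3,0)] -> total=6
Click 3 (4,3) count=3: revealed 1 new [(4,3)] -> total=7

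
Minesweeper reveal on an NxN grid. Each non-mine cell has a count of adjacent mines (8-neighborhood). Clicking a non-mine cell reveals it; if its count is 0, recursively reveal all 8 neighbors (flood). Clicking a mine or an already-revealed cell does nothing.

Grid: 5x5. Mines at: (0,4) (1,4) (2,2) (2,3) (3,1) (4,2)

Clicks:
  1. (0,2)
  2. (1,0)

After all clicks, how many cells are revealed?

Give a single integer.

Click 1 (0,2) count=0: revealed 10 new [(0,0) (0,1) (0,2) (0,3) (1,0) (1,1) (1,2) (1,3) (2,0) (2,1)] -> total=10
Click 2 (1,0) count=0: revealed 0 new [(none)] -> total=10

Answer: 10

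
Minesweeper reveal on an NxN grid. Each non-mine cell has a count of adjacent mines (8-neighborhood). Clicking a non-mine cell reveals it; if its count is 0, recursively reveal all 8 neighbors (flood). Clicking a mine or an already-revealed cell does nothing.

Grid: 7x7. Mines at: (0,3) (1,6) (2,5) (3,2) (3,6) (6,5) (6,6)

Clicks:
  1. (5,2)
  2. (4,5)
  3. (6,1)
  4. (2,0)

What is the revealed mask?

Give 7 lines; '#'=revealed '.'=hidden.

Click 1 (5,2) count=0: revealed 31 new [(0,0) (0,1) (0,2) (1,0) (1,1) (1,2) (2,0) (2,1) (2,2) (3,0) (3,1) (3,3) (3,4) (3,5) (4,0) (4,1) (4,2) (4,3) (4,4) (4,5) (5,0) (5,1) (5,2) (5,3) (5,4) (5,5) (6,0) (6,1) (6,2) (6,3) (6,4)] -> total=31
Click 2 (4,5) count=1: revealed 0 new [(none)] -> total=31
Click 3 (6,1) count=0: revealed 0 new [(none)] -> total=31
Click 4 (2,0) count=0: revealed 0 new [(none)] -> total=31

Answer: ###....
###....
###....
##.###.
######.
######.
#####..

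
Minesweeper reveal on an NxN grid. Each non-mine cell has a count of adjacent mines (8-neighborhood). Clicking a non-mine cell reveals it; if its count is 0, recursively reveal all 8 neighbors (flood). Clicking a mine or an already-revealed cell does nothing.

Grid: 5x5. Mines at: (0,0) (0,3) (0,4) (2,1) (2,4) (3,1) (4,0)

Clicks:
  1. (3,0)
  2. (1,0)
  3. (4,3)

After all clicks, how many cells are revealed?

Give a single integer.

Click 1 (3,0) count=3: revealed 1 new [(3,0)] -> total=1
Click 2 (1,0) count=2: revealed 1 new [(1,0)] -> total=2
Click 3 (4,3) count=0: revealed 6 new [(3,2) (3,3) (3,4) (4,2) (4,3) (4,4)] -> total=8

Answer: 8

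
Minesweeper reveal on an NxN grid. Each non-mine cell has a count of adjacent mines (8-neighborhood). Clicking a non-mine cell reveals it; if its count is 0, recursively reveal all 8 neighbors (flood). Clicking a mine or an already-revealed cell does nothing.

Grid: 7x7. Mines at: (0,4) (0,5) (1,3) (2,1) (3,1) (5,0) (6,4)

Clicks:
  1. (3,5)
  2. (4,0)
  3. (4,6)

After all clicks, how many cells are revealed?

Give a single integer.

Click 1 (3,5) count=0: revealed 30 new [(1,4) (1,5) (1,6) (2,2) (2,3) (2,4) (2,5) (2,6) (3,2) (3,3) (3,4) (3,5) (3,6) (4,1) (4,2) (4,3) (4,4) (4,5) (4,6) (5,1) (5,2) (5,3) (5,4) (5,5) (5,6) (6,1) (6,2) (6,3) (6,5) (6,6)] -> total=30
Click 2 (4,0) count=2: revealed 1 new [(4,0)] -> total=31
Click 3 (4,6) count=0: revealed 0 new [(none)] -> total=31

Answer: 31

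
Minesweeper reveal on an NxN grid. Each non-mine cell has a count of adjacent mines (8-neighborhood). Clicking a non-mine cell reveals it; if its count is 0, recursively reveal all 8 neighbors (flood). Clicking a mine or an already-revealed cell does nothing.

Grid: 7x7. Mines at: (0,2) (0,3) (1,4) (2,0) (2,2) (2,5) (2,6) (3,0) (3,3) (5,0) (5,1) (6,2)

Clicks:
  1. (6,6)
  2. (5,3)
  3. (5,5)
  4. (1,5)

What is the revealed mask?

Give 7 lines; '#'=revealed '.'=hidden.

Click 1 (6,6) count=0: revealed 15 new [(3,4) (3,5) (3,6) (4,3) (4,4) (4,5) (4,6) (5,3) (5,4) (5,5) (5,6) (6,3) (6,4) (6,5) (6,6)] -> total=15
Click 2 (5,3) count=1: revealed 0 new [(none)] -> total=15
Click 3 (5,5) count=0: revealed 0 new [(none)] -> total=15
Click 4 (1,5) count=3: revealed 1 new [(1,5)] -> total=16

Answer: .......
.....#.
.......
....###
...####
...####
...####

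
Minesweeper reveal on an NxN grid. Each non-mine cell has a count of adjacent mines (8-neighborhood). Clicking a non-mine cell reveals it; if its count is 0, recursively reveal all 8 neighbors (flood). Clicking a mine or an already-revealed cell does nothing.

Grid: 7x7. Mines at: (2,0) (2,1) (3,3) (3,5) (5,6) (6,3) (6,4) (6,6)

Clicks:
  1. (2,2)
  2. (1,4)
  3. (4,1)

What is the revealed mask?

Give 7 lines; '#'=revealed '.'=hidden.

Answer: #######
#######
..#####
###....
###....
###....
###....

Derivation:
Click 1 (2,2) count=2: revealed 1 new [(2,2)] -> total=1
Click 2 (1,4) count=0: revealed 18 new [(0,0) (0,1) (0,2) (0,3) (0,4) (0,5) (0,6) (1,0) (1,1) (1,2) (1,3) (1,4) (1,5) (1,6) (2,3) (2,4) (2,5) (2,6)] -> total=19
Click 3 (4,1) count=0: revealed 12 new [(3,0) (3,1) (3,2) (4,0) (4,1) (4,2) (5,0) (5,1) (5,2) (6,0) (6,1) (6,2)] -> total=31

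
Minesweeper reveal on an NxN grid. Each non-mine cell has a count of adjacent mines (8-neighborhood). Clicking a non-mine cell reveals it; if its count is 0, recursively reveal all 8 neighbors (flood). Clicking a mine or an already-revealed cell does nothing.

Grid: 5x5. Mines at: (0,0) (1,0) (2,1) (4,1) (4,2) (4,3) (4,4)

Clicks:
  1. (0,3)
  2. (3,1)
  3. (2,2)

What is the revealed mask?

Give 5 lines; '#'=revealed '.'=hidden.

Click 1 (0,3) count=0: revealed 14 new [(0,1) (0,2) (0,3) (0,4) (1,1) (1,2) (1,3) (1,4) (2,2) (2,3) (2,4) (3,2) (3,3) (3,4)] -> total=14
Click 2 (3,1) count=3: revealed 1 new [(3,1)] -> total=15
Click 3 (2,2) count=1: revealed 0 new [(none)] -> total=15

Answer: .####
.####
..###
.####
.....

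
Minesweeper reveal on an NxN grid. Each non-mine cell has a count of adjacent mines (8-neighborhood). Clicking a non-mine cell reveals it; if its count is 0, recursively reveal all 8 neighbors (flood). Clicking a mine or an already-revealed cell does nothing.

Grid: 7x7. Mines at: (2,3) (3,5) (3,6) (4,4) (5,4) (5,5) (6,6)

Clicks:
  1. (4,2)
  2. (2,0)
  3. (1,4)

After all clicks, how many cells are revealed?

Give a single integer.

Answer: 36

Derivation:
Click 1 (4,2) count=0: revealed 36 new [(0,0) (0,1) (0,2) (0,3) (0,4) (0,5) (0,6) (1,0) (1,1) (1,2) (1,3) (1,4) (1,5) (1,6) (2,0) (2,1) (2,2) (2,4) (2,5) (2,6) (3,0) (3,1) (3,2) (3,3) (4,0) (4,1) (4,2) (4,3) (5,0) (5,1) (5,2) (5,3) (6,0) (6,1) (6,2) (6,3)] -> total=36
Click 2 (2,0) count=0: revealed 0 new [(none)] -> total=36
Click 3 (1,4) count=1: revealed 0 new [(none)] -> total=36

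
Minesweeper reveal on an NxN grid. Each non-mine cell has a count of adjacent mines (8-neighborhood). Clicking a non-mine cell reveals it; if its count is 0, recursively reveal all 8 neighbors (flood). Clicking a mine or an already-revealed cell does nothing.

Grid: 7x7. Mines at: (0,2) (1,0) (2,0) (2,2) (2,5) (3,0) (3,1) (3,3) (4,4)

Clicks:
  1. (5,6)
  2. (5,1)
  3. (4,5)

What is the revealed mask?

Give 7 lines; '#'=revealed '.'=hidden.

Click 1 (5,6) count=0: revealed 22 new [(3,5) (3,6) (4,0) (4,1) (4,2) (4,3) (4,5) (4,6) (5,0) (5,1) (5,2) (5,3) (5,4) (5,5) (5,6) (6,0) (6,1) (6,2) (6,3) (6,4) (6,5) (6,6)] -> total=22
Click 2 (5,1) count=0: revealed 0 new [(none)] -> total=22
Click 3 (4,5) count=1: revealed 0 new [(none)] -> total=22

Answer: .......
.......
.......
.....##
####.##
#######
#######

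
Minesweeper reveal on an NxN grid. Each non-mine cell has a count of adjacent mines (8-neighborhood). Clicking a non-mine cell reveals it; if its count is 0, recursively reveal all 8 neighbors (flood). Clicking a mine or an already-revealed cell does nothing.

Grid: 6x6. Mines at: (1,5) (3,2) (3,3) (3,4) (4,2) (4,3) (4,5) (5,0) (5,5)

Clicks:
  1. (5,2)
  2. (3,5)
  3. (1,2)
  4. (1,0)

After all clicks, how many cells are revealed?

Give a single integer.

Click 1 (5,2) count=2: revealed 1 new [(5,2)] -> total=1
Click 2 (3,5) count=2: revealed 1 new [(3,5)] -> total=2
Click 3 (1,2) count=0: revealed 19 new [(0,0) (0,1) (0,2) (0,3) (0,4) (1,0) (1,1) (1,2) (1,3) (1,4) (2,0) (2,1) (2,2) (2,3) (2,4) (3,0) (3,1) (4,0) (4,1)] -> total=21
Click 4 (1,0) count=0: revealed 0 new [(none)] -> total=21

Answer: 21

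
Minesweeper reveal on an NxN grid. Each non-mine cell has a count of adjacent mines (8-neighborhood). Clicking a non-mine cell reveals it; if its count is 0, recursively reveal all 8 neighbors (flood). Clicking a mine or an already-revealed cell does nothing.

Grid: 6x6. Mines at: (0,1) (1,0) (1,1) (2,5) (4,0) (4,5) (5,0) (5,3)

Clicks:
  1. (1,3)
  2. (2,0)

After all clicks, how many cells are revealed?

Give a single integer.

Answer: 21

Derivation:
Click 1 (1,3) count=0: revealed 20 new [(0,2) (0,3) (0,4) (0,5) (1,2) (1,3) (1,4) (1,5) (2,1) (2,2) (2,3) (2,4) (3,1) (3,2) (3,3) (3,4) (4,1) (4,2) (4,3) (4,4)] -> total=20
Click 2 (2,0) count=2: revealed 1 new [(2,0)] -> total=21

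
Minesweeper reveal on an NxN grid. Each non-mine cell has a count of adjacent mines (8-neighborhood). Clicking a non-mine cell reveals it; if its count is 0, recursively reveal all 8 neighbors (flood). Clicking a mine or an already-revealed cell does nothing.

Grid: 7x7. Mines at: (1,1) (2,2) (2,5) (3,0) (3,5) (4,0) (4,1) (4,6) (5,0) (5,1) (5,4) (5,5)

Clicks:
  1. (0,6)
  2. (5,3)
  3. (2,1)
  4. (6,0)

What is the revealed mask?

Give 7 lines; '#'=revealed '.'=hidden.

Answer: ..#####
..#####
.#.....
.......
.......
...#...
#......

Derivation:
Click 1 (0,6) count=0: revealed 10 new [(0,2) (0,3) (0,4) (0,5) (0,6) (1,2) (1,3) (1,4) (1,5) (1,6)] -> total=10
Click 2 (5,3) count=1: revealed 1 new [(5,3)] -> total=11
Click 3 (2,1) count=3: revealed 1 new [(2,1)] -> total=12
Click 4 (6,0) count=2: revealed 1 new [(6,0)] -> total=13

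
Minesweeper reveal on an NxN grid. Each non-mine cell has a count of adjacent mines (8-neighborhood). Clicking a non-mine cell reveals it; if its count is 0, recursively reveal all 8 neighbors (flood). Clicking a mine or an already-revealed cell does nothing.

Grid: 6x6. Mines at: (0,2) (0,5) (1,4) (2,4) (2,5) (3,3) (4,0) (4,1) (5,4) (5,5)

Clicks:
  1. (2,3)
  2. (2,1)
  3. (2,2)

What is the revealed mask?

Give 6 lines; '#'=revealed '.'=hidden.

Answer: ##....
###...
####..
###...
......
......

Derivation:
Click 1 (2,3) count=3: revealed 1 new [(2,3)] -> total=1
Click 2 (2,1) count=0: revealed 11 new [(0,0) (0,1) (1,0) (1,1) (1,2) (2,0) (2,1) (2,2) (3,0) (3,1) (3,2)] -> total=12
Click 3 (2,2) count=1: revealed 0 new [(none)] -> total=12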